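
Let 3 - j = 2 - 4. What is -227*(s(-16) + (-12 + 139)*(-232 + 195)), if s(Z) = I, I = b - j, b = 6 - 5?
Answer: 1067581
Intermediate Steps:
j = 5 (j = 3 - (2 - 4) = 3 - 1*(-2) = 3 + 2 = 5)
b = 1
I = -4 (I = 1 - 1*5 = 1 - 5 = -4)
s(Z) = -4
-227*(s(-16) + (-12 + 139)*(-232 + 195)) = -227*(-4 + (-12 + 139)*(-232 + 195)) = -227*(-4 + 127*(-37)) = -227*(-4 - 4699) = -227*(-4703) = 1067581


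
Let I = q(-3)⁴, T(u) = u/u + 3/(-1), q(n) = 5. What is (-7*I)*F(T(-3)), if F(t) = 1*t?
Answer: 8750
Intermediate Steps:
T(u) = -2 (T(u) = 1 + 3*(-1) = 1 - 3 = -2)
F(t) = t
I = 625 (I = 5⁴ = 625)
(-7*I)*F(T(-3)) = -7*625*(-2) = -4375*(-2) = 8750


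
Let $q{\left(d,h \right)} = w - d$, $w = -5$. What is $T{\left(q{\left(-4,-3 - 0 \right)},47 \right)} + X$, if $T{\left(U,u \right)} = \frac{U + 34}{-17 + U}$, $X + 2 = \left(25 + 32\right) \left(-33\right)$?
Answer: $- \frac{11309}{6} \approx -1884.8$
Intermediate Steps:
$X = -1883$ ($X = -2 + \left(25 + 32\right) \left(-33\right) = -2 + 57 \left(-33\right) = -2 - 1881 = -1883$)
$q{\left(d,h \right)} = -5 - d$
$T{\left(U,u \right)} = \frac{34 + U}{-17 + U}$
$T{\left(q{\left(-4,-3 - 0 \right)},47 \right)} + X = \frac{34 - 1}{-17 - 1} - 1883 = \frac{1}{-18} \cdot 33 - 1883 = \left(- \frac{1}{18}\right) 33 - 1883 = - \frac{11}{6} - 1883 = - \frac{11309}{6}$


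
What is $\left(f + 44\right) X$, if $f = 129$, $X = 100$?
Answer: $17300$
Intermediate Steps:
$\left(f + 44\right) X = \left(129 + 44\right) 100 = 173 \cdot 100 = 17300$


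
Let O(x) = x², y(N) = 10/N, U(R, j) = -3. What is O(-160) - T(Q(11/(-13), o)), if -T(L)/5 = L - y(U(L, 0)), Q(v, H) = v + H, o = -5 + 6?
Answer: 999080/39 ≈ 25617.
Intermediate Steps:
o = 1
Q(v, H) = H + v
T(L) = -50/3 - 5*L (T(L) = -5*(L - 10/(-3)) = -5*(L - 10*(-1)/3) = -5*(L - 1*(-10/3)) = -5*(L + 10/3) = -5*(10/3 + L) = -50/3 - 5*L)
O(-160) - T(Q(11/(-13), o)) = (-160)² - (-50/3 - 5*(1 + 11/(-13))) = 25600 - (-50/3 - 5*(1 + 11*(-1/13))) = 25600 - (-50/3 - 5*(1 - 11/13)) = 25600 - (-50/3 - 5*2/13) = 25600 - (-50/3 - 10/13) = 25600 - 1*(-680/39) = 25600 + 680/39 = 999080/39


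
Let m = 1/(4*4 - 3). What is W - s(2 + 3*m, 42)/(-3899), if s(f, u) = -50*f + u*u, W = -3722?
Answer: -188635532/50687 ≈ -3721.6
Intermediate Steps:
m = 1/13 (m = 1/(16 - 3) = 1/13 ≈ 0.076923)
s(f, u) = u² - 50*f (s(f, u) = -50*f + u² = u² - 50*f)
W - s(2 + 3*m, 42)/(-3899) = -3722 - (42² - 50*(2 + 3*(1/13)))/(-3899) = -3722 - (1764 - 50*(2 + 3/13))*(-1)/3899 = -3722 - (1764 - 50*29/13)*(-1)/3899 = -3722 - (1764 - 1450/13)*(-1)/3899 = -3722 - 21482*(-1)/(13*3899) = -3722 - 1*(-21482/50687) = -3722 + 21482/50687 = -188635532/50687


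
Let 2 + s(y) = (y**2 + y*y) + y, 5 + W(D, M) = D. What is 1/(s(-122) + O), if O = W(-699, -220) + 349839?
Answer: 1/378779 ≈ 2.6401e-6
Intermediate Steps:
W(D, M) = -5 + D
s(y) = -2 + y + 2*y**2 (s(y) = -2 + ((y**2 + y*y) + y) = -2 + ((y**2 + y**2) + y) = -2 + (2*y**2 + y) = -2 + (y + 2*y**2) = -2 + y + 2*y**2)
O = 349135 (O = (-5 - 699) + 349839 = -704 + 349839 = 349135)
1/(s(-122) + O) = 1/((-2 - 122 + 2*(-122)**2) + 349135) = 1/((-2 - 122 + 2*14884) + 349135) = 1/((-2 - 122 + 29768) + 349135) = 1/(29644 + 349135) = 1/378779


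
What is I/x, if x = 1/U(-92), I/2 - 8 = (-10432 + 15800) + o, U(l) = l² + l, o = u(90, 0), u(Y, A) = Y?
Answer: 91522704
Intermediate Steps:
o = 90
U(l) = l + l²
I = 10932 (I = 16 + 2*((-10432 + 15800) + 90) = 16 + 2*(5368 + 90) = 16 + 2*5458 = 16 + 10916 = 10932)
x = 1/8372 (x = 1/(-92*(1 - 92)) = 1/(-92*(-91)) = 1/8372 ≈ 0.00011945)
I/x = 10932/(1/8372) = 10932*8372 = 91522704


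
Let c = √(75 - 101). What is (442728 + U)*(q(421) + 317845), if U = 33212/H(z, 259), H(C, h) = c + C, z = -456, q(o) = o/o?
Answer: 14629729180489872/103981 - 5278150676*I*√26/103981 ≈ 1.407e+11 - 2.5883e+5*I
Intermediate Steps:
c = I*√26 (c = √(-26) = I*√26 ≈ 5.099*I)
q(o) = 1
H(C, h) = C + I*√26 (H(C, h) = I*√26 + C = C + I*√26)
U = 33212/(-456 + I*√26) ≈ -72.824 - 0.81433*I
(442728 + U)*(q(421) + 317845) = (442728 + (-7572336/103981 - 16606*I*√26/103981))*(1 + 317845) = (46027727832/103981 - 16606*I*√26/103981)*317846 = 14629729180489872/103981 - 5278150676*I*√26/103981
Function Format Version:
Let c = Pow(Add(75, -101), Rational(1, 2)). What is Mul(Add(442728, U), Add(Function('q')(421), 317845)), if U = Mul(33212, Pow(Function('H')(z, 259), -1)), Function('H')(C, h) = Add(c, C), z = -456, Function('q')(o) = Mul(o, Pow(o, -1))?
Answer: Add(Rational(14629729180489872, 103981), Mul(Rational(-5278150676, 103981), I, Pow(26, Rational(1, 2)))) ≈ Add(1.4070e+11, Mul(-2.5883e+5, I))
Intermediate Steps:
c = Mul(I, Pow(26, Rational(1, 2))) (c = Pow(-26, Rational(1, 2)) = Mul(I, Pow(26, Rational(1, 2))) ≈ Mul(5.0990, I))
Function('q')(o) = 1
Function('H')(C, h) = Add(C, Mul(I, Pow(26, Rational(1, 2)))) (Function('H')(C, h) = Add(Mul(I, Pow(26, Rational(1, 2))), C) = Add(C, Mul(I, Pow(26, Rational(1, 2)))))
U = Mul(33212, Pow(Add(-456, Mul(I, Pow(26, Rational(1, 2)))), -1)) ≈ Add(-72.824, Mul(-0.81433, I))
Mul(Add(442728, U), Add(Function('q')(421), 317845)) = Mul(Add(442728, Add(Rational(-7572336, 103981), Mul(Rational(-16606, 103981), I, Pow(26, Rational(1, 2))))), Add(1, 317845)) = Mul(Add(Rational(46027727832, 103981), Mul(Rational(-16606, 103981), I, Pow(26, Rational(1, 2)))), 317846) = Add(Rational(14629729180489872, 103981), Mul(Rational(-5278150676, 103981), I, Pow(26, Rational(1, 2))))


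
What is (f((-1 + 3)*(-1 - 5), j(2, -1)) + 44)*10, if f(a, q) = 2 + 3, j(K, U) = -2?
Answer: 490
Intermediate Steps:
f(a, q) = 5
(f((-1 + 3)*(-1 - 5), j(2, -1)) + 44)*10 = (5 + 44)*10 = 49*10 = 490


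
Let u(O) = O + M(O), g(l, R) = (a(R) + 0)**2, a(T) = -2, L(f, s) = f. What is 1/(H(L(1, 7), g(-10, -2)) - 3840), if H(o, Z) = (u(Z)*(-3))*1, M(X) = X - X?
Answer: -1/3852 ≈ -0.00025961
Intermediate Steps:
M(X) = 0
g(l, R) = 4 (g(l, R) = (-2 + 0)**2 = (-2)**2 = 4)
u(O) = O (u(O) = O + 0 = O)
H(o, Z) = -3*Z (H(o, Z) = (Z*(-3))*1 = -3*Z*1 = -3*Z)
1/(H(L(1, 7), g(-10, -2)) - 3840) = 1/(-3*4 - 3840) = 1/(-12 - 3840) = 1/(-3852) = -1/3852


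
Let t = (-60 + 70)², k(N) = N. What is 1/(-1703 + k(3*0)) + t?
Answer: 170299/1703 ≈ 99.999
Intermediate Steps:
t = 100 (t = 10² = 100)
1/(-1703 + k(3*0)) + t = 1/(-1703 + 3*0) + 100 = 1/(-1703 + 0) + 100 = 1/(-1703) + 100 = -1/1703 + 100 = 170299/1703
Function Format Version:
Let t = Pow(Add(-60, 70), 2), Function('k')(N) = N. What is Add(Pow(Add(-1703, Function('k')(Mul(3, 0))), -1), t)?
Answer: Rational(170299, 1703) ≈ 99.999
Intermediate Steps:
t = 100 (t = Pow(10, 2) = 100)
Add(Pow(Add(-1703, Function('k')(Mul(3, 0))), -1), t) = Add(Pow(Add(-1703, Mul(3, 0)), -1), 100) = Add(Pow(Add(-1703, 0), -1), 100) = Add(Pow(-1703, -1), 100) = Add(Rational(-1, 1703), 100) = Rational(170299, 1703)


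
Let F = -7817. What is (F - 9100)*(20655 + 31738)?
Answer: -886332381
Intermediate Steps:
(F - 9100)*(20655 + 31738) = (-7817 - 9100)*(20655 + 31738) = -16917*52393 = -886332381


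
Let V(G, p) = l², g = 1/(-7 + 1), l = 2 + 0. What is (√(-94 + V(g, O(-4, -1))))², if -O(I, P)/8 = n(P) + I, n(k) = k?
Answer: -90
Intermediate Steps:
l = 2
O(I, P) = -8*I - 8*P (O(I, P) = -8*(P + I) = -8*(I + P) = -8*I - 8*P)
g = -⅙ (g = 1/(-6) = -⅙ ≈ -0.16667)
V(G, p) = 4 (V(G, p) = 2² = 4)
(√(-94 + V(g, O(-4, -1))))² = (√(-94 + 4))² = (√(-90))² = (3*I*√10)² = -90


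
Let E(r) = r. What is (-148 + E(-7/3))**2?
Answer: 203401/9 ≈ 22600.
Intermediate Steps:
(-148 + E(-7/3))**2 = (-148 - 7/3)**2 = (-451/3)**2 = 203401/9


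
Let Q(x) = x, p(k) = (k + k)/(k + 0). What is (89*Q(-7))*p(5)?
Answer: -1246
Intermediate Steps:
p(k) = 2 (p(k) = (2*k)/k = 2)
(89*Q(-7))*p(5) = (89*(-7))*2 = -623*2 = -1246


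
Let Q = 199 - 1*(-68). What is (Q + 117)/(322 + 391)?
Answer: 384/713 ≈ 0.53857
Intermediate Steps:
Q = 267 (Q = 199 + 68 = 267)
(Q + 117)/(322 + 391) = (267 + 117)/(322 + 391) = 384/713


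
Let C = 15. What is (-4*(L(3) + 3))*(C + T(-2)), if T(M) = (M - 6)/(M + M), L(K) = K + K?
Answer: -612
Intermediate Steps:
L(K) = 2*K
T(M) = (-6 + M)/(2*M) (T(M) = (-6 + M)/((2*M)) = (-6 + M)*(1/(2*M)) = (-6 + M)/(2*M))
(-4*(L(3) + 3))*(C + T(-2)) = (-4*(2*3 + 3))*(15 + (½)*(-6 - 2)/(-2)) = (-4*(6 + 3))*(15 + (½)*(-½)*(-8)) = (-4*9)*(15 + 2) = -36*17 = -612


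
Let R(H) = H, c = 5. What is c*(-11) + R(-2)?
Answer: -57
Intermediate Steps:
c*(-11) + R(-2) = 5*(-11) - 2 = -55 - 2 = -57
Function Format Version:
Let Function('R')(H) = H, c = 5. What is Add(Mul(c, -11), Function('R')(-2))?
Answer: -57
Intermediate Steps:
Add(Mul(c, -11), Function('R')(-2)) = Add(Mul(5, -11), -2) = Add(-55, -2) = -57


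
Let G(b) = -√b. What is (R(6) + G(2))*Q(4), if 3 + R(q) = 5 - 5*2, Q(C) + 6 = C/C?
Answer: 40 + 5*√2 ≈ 47.071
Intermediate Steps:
Q(C) = -5 (Q(C) = -6 + C/C = -6 + 1 = -5)
R(q) = -8 (R(q) = -3 + (5 - 5*2) = -3 + (5 - 10) = -3 - 5 = -8)
(R(6) + G(2))*Q(4) = (-8 - √2)*(-5) = 40 + 5*√2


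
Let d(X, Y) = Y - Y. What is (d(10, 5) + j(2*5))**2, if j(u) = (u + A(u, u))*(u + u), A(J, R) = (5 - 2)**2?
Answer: 144400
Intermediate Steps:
d(X, Y) = 0
A(J, R) = 9 (A(J, R) = 3**2 = 9)
j(u) = 2*u*(9 + u) (j(u) = (u + 9)*(u + u) = (9 + u)*(2*u) = 2*u*(9 + u))
(d(10, 5) + j(2*5))**2 = (0 + 2*(2*5)*(9 + 2*5))**2 = (0 + 2*10*(9 + 10))**2 = (0 + 2*10*19)**2 = (0 + 380)**2 = 380**2 = 144400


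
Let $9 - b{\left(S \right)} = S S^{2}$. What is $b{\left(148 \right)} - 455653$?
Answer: $-3697436$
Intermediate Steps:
$b{\left(S \right)} = 9 - S^{3}$ ($b{\left(S \right)} = 9 - S S^{2} = 9 - S^{3}$)
$b{\left(148 \right)} - 455653 = \left(9 - 148^{3}\right) - 455653 = \left(9 - 3241792\right) - 455653 = -3241783 - 455653 = -3697436$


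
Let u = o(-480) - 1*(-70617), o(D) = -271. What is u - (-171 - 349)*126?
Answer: 135866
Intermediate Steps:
u = 70346 (u = -271 - 1*(-70617) = -271 + 70617 = 70346)
u - (-171 - 349)*126 = 70346 - (-171 - 349)*126 = 70346 - (-520)*126 = 70346 - 1*(-65520) = 70346 + 65520 = 135866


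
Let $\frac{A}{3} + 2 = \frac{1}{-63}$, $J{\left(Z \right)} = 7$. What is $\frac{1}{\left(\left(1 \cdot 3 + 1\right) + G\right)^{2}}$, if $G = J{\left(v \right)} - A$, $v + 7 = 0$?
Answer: $\frac{441}{128164} \approx 0.0034409$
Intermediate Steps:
$v = -7$ ($v = -7 + 0 = -7$)
$A = - \frac{127}{21}$ ($A = -6 + \frac{3}{-63} = -6 + 3 \left(- \frac{1}{63}\right) = -6 - \frac{1}{21} = - \frac{127}{21} \approx -6.0476$)
$G = \frac{274}{21}$ ($G = 7 - - \frac{127}{21} = 7 + \frac{127}{21} = \frac{274}{21} \approx 13.048$)
$\frac{1}{\left(\left(1 \cdot 3 + 1\right) + G\right)^{2}} = \frac{1}{\left(\left(1 \cdot 3 + 1\right) + \frac{274}{21}\right)^{2}} = \frac{1}{\left(\left(3 + 1\right) + \frac{274}{21}\right)^{2}} = \frac{1}{\left(4 + \frac{274}{21}\right)^{2}} = \frac{1}{\left(\frac{358}{21}\right)^{2}} = \frac{1}{\frac{128164}{441}} = \frac{441}{128164}$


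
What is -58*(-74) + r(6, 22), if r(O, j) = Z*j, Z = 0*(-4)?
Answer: 4292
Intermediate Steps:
Z = 0
r(O, j) = 0 (r(O, j) = 0*j = 0)
-58*(-74) + r(6, 22) = -58*(-74) + 0 = 4292 + 0 = 4292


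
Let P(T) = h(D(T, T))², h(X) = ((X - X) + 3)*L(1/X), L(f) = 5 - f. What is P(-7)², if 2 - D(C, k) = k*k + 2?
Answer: 296637086736/5764801 ≈ 51457.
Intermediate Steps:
D(C, k) = -k² (D(C, k) = 2 - (k*k + 2) = 2 - (k² + 2) = 2 - (2 + k²) = 2 + (-2 - k²) = -k²)
h(X) = 15 - 3/X (h(X) = ((X - X) + 3)*(5 - 1/X) = (0 + 3)*(5 - 1/X) = 3*(5 - 1/X) = 15 - 3/X)
P(T) = (15 + 3/T²)² (P(T) = (15 - 3*(-1/T²))² = (15 - (-3)/T²)² = (15 + 3/T²)²)
P(-7)² = (9*(1 + 5*(-7)²)²/(-7)⁴)² = (9*(1/2401)*(1 + 5*49)²)² = (9*(1/2401)*(1 + 245)²)² = (9*(1/2401)*246²)² = (9*(1/2401)*60516)² = (544644/2401)² = 296637086736/5764801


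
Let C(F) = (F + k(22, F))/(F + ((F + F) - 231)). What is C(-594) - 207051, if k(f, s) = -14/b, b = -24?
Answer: -5001516835/24156 ≈ -2.0705e+5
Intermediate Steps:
k(f, s) = 7/12 (k(f, s) = -14/(-24) = -14*(-1/24) = 7/12)
C(F) = (7/12 + F)/(-231 + 3*F) (C(F) = (F + 7/12)/(F + ((F + F) - 231)) = (7/12 + F)/(F + (2*F - 231)) = (7/12 + F)/(F + (-231 + 2*F)) = (7/12 + F)/(-231 + 3*F))
C(-594) - 207051 = (7 + 12*(-594))/(36*(-77 - 594)) - 207051 = (1/36)*(7 - 7128)/(-671) - 207051 = (1/36)*(-1/671)*(-7121) - 207051 = 7121/24156 - 207051 = -5001516835/24156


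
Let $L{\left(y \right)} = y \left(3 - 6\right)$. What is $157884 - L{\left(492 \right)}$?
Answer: $159360$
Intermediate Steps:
$L{\left(y \right)} = - 3 y$ ($L{\left(y \right)} = y \left(-3\right) = - 3 y$)
$157884 - L{\left(492 \right)} = 157884 - \left(-3\right) 492 = 157884 - -1476 = 157884 + 1476 = 159360$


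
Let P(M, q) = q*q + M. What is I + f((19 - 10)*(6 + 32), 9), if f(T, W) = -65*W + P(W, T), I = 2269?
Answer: 118657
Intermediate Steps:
P(M, q) = M + q² (P(M, q) = q² + M = M + q²)
f(T, W) = T² - 64*W (f(T, W) = -65*W + (W + T²) = T² - 64*W)
I + f((19 - 10)*(6 + 32), 9) = 2269 + (((19 - 10)*(6 + 32))² - 64*9) = 2269 + ((9*38)² - 576) = 2269 + (342² - 576) = 2269 + (116964 - 576) = 2269 + 116388 = 118657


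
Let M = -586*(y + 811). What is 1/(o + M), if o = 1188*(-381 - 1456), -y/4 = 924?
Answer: -1/491746 ≈ -2.0336e-6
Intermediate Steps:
y = -3696 (y = -4*924 = -3696)
M = 1690610 (M = -586*(-3696 + 811) = -586*(-2885) = 1690610)
o = -2182356 (o = 1188*(-1837) = -2182356)
1/(o + M) = 1/(-2182356 + 1690610) = 1/(-491746) = -1/491746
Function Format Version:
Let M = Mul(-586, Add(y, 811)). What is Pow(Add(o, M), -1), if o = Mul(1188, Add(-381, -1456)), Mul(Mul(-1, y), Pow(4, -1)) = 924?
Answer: Rational(-1, 491746) ≈ -2.0336e-6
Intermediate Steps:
y = -3696 (y = Mul(-4, 924) = -3696)
M = 1690610 (M = Mul(-586, Add(-3696, 811)) = Mul(-586, -2885) = 1690610)
o = -2182356 (o = Mul(1188, -1837) = -2182356)
Pow(Add(o, M), -1) = Pow(Add(-2182356, 1690610), -1) = Pow(-491746, -1) = Rational(-1, 491746)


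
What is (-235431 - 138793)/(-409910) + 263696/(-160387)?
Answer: -24035481336/32872117585 ≈ -0.73118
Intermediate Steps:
(-235431 - 138793)/(-409910) + 263696/(-160387) = -374224*(-1/409910) + 263696*(-1/160387) = 187112/204955 - 263696/160387 = -24035481336/32872117585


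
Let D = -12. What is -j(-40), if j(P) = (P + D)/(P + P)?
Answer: -13/20 ≈ -0.65000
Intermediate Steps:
j(P) = (-12 + P)/(2*P) (j(P) = (P - 12)/(P + P) = (-12 + P)/((2*P)) = (-12 + P)*(1/(2*P)) = (-12 + P)/(2*P))
-j(-40) = -(-12 - 40)/(2*(-40)) = -(-1)*(-52)/(2*40) = -1*13/20 = -13/20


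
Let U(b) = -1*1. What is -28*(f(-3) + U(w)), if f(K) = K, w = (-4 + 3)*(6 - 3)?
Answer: 112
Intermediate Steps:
w = -3 (w = -1*3 = -3)
U(b) = -1
-28*(f(-3) + U(w)) = -28*(-3 - 1) = -28*(-4) = 112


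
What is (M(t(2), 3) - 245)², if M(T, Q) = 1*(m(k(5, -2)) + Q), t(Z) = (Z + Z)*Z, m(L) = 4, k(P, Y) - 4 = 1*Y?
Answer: 56644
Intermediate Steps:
k(P, Y) = 4 + Y (k(P, Y) = 4 + 1*Y = 4 + Y)
t(Z) = 2*Z² (t(Z) = (2*Z)*Z = 2*Z²)
M(T, Q) = 4 + Q (M(T, Q) = 1*(4 + Q) = 4 + Q)
(M(t(2), 3) - 245)² = ((4 + 3) - 245)² = (7 - 245)² = (-238)² = 56644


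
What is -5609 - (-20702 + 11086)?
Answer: 4007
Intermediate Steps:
-5609 - (-20702 + 11086) = -5609 - 1*(-9616) = -5609 + 9616 = 4007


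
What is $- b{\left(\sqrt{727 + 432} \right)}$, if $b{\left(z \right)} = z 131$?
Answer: $- 131 \sqrt{1159} \approx -4459.8$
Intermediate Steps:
$b{\left(z \right)} = 131 z$
$- b{\left(\sqrt{727 + 432} \right)} = - 131 \sqrt{727 + 432} = - 131 \sqrt{1159}$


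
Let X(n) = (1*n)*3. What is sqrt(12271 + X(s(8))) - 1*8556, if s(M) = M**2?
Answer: -8556 + 11*sqrt(103) ≈ -8444.4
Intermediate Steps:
X(n) = 3*n (X(n) = n*3 = 3*n)
sqrt(12271 + X(s(8))) - 1*8556 = sqrt(12271 + 3*8**2) - 1*8556 = sqrt(12271 + 3*64) - 8556 = sqrt(12271 + 192) - 8556 = sqrt(12463) - 8556 = 11*sqrt(103) - 8556 = -8556 + 11*sqrt(103)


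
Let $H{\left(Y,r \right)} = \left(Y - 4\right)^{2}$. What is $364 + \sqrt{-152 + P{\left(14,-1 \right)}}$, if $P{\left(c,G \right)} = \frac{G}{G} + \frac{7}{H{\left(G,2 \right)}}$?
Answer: $364 + \frac{2 i \sqrt{942}}{5} \approx 364.0 + 12.277 i$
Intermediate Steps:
$H{\left(Y,r \right)} = \left(-4 + Y\right)^{2}$
$P{\left(c,G \right)} = 1 + \frac{7}{\left(-4 + G\right)^{2}}$ ($P{\left(c,G \right)} = \frac{G}{G} + \frac{7}{\left(-4 + G\right)^{2}} = 1 + \frac{7}{\left(-4 + G\right)^{2}}$)
$364 + \sqrt{-152 + P{\left(14,-1 \right)}} = 364 + \sqrt{-152 + \left(1 + \frac{7}{\left(-4 - 1\right)^{2}}\right)} = 364 + \sqrt{-152 + \left(1 + \frac{7}{25}\right)} = 364 + \sqrt{-152 + \frac{32}{25}} = 364 + \sqrt{- \frac{3768}{25}} = 364 + \frac{2 i \sqrt{942}}{5}$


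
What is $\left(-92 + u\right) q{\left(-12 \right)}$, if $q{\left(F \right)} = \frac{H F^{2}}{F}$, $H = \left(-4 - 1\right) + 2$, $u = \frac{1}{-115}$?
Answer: $- \frac{380916}{115} \approx -3312.3$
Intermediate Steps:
$u = - \frac{1}{115} \approx -0.0086956$
$H = -3$ ($H = -5 + 2 = -3$)
$q{\left(F \right)} = - 3 F$ ($q{\left(F \right)} = \frac{\left(-3\right) F^{2}}{F} = - 3 F$)
$\left(-92 + u\right) q{\left(-12 \right)} = \left(-92 - \frac{1}{115}\right) \left(\left(-3\right) \left(-12\right)\right) = \left(- \frac{10581}{115}\right) 36 = - \frac{380916}{115}$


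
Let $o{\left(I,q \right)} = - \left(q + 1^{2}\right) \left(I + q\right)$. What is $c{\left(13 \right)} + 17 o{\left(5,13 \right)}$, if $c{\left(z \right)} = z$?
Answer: $-4271$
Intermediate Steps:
$o{\left(I,q \right)} = - \left(1 + q\right) \left(I + q\right)$ ($o{\left(I,q \right)} = - \left(q + 1\right) \left(I + q\right) = - \left(1 + q\right) \left(I + q\right)$)
$c{\left(13 \right)} + 17 o{\left(5,13 \right)} = 13 + 17 \left(\left(-1\right) 5 - 13 - 13^{2} - 5 \cdot 13\right) = 13 + 17 \left(-5 - 13 - 169 - 65\right) = 13 + 17 \left(-252\right) = 13 - 4284 = -4271$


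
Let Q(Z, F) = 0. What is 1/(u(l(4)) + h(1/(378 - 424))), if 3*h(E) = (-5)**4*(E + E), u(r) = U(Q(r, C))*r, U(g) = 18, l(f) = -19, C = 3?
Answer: -69/24223 ≈ -0.0028485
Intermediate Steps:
u(r) = 18*r
h(E) = 1250*E/3 (h(E) = ((-5)**4*(E + E))/3 = (625*(2*E))/3 = (1250*E)/3 = 1250*E/3)
1/(u(l(4)) + h(1/(378 - 424))) = 1/(18*(-19) + 1250/(3*(378 - 424))) = 1/(-342 + (1250/3)/(-46)) = 1/(-342 + (1250/3)*(-1/46)) = 1/(-342 - 625/69) = 1/(-24223/69) = -69/24223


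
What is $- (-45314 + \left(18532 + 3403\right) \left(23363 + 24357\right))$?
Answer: $-1046692886$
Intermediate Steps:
$- (-45314 + \left(18532 + 3403\right) \left(23363 + 24357\right)) = - (-45314 + 21935 \cdot 47720) = - (-45314 + 1046738200) = \left(-1\right) 1046692886 = -1046692886$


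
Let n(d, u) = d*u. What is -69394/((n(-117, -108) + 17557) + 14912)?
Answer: -69394/45105 ≈ -1.5385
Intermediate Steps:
-69394/((n(-117, -108) + 17557) + 14912) = -69394/((-117*(-108) + 17557) + 14912) = -69394/((12636 + 17557) + 14912) = -69394/(30193 + 14912) = -69394/45105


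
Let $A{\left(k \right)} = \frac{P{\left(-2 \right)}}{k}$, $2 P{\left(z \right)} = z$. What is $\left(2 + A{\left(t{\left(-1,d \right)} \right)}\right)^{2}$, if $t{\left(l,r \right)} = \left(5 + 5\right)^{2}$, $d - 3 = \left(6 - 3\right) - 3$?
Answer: $\frac{39601}{10000} \approx 3.9601$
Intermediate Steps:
$d = 3$ ($d = 3 + \left(\left(6 - 3\right) - 3\right) = 3 + \left(3 - 3\right) = 3 + 0 = 3$)
$P{\left(z \right)} = \frac{z}{2}$
$t{\left(l,r \right)} = 100$ ($t{\left(l,r \right)} = 10^{2} = 100$)
$A{\left(k \right)} = - \frac{1}{k}$ ($A{\left(k \right)} = \frac{\frac{1}{2} \left(-2\right)}{k} = - \frac{1}{k}$)
$\left(2 + A{\left(t{\left(-1,d \right)} \right)}\right)^{2} = \left(2 - \frac{1}{100}\right)^{2} = \left(\frac{199}{100}\right)^{2} = \frac{39601}{10000}$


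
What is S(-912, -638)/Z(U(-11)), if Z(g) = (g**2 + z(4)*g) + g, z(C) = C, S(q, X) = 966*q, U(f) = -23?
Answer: -2128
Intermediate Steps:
Z(g) = g**2 + 5*g (Z(g) = (g**2 + 4*g) + g = g**2 + 5*g)
S(-912, -638)/Z(U(-11)) = (966*(-912))/((-23*(5 - 23))) = -880992/((-23*(-18))) = -880992/414 = -880992*1/414 = -2128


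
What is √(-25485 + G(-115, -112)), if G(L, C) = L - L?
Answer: I*√25485 ≈ 159.64*I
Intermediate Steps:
G(L, C) = 0
√(-25485 + G(-115, -112)) = √(-25485 + 0) = √(-25485) = I*√25485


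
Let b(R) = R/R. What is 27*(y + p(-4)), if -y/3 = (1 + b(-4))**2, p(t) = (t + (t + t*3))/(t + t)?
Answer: -513/2 ≈ -256.50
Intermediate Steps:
b(R) = 1
p(t) = 5/2 (p(t) = (t + (t + 3*t))/((2*t)) = (t + 4*t)*(1/(2*t)) = (5*t)*(1/(2*t)) = 5/2)
y = -12 (y = -3*(1 + 1)**2 = -3*2**2 = -3*4 = -12)
27*(y + p(-4)) = 27*(-12 + 5/2) = 27*(-19/2) = -513/2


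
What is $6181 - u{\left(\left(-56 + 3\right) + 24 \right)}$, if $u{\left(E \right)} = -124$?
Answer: $6305$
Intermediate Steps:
$6181 - u{\left(\left(-56 + 3\right) + 24 \right)} = 6181 - -124 = 6181 + 124 = 6305$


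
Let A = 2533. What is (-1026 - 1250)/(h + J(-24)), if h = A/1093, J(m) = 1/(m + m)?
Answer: -119408064/120491 ≈ -991.01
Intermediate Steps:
J(m) = 1/(2*m)
h = 2533/1093 ≈ 2.3175
(-1026 - 1250)/(h + J(-24)) = (-1026 - 1250)/(2533/1093 + (½)/(-24)) = -2276/(2533/1093 + (½)*(-1/24)) = -2276/(2533/1093 - 1/48) = -2276/120491/52464 = -2276*52464/120491 = -119408064/120491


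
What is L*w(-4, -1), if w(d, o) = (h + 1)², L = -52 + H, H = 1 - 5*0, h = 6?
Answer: -2499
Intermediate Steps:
H = 1 (H = 1 + 0 = 1)
L = -51 (L = -52 + 1 = -51)
w(d, o) = 49 (w(d, o) = (6 + 1)² = 7² = 49)
L*w(-4, -1) = -51*49 = -2499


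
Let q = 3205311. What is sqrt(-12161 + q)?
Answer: 5*sqrt(127726) ≈ 1786.9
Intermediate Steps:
sqrt(-12161 + q) = sqrt(-12161 + 3205311) = sqrt(3193150) = 5*sqrt(127726)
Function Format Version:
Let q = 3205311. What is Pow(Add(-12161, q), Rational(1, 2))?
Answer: Mul(5, Pow(127726, Rational(1, 2))) ≈ 1786.9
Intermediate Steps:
Pow(Add(-12161, q), Rational(1, 2)) = Pow(Add(-12161, 3205311), Rational(1, 2)) = Pow(3193150, Rational(1, 2)) = Mul(5, Pow(127726, Rational(1, 2)))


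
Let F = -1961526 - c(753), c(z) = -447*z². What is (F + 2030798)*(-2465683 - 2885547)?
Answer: -1356656110672850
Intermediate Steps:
F = 251491497 (F = -1961526 - (-447)*753² = -1961526 - (-447)*567009 = -1961526 - 1*(-253453023) = -1961526 + 253453023 = 251491497)
(F + 2030798)*(-2465683 - 2885547) = (251491497 + 2030798)*(-2465683 - 2885547) = 253522295*(-5351230) = -1356656110672850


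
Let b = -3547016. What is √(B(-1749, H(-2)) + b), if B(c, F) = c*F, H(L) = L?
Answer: I*√3543518 ≈ 1882.4*I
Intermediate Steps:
B(c, F) = F*c
√(B(-1749, H(-2)) + b) = √(-2*(-1749) - 3547016) = √(3498 - 3547016) = √(-3543518) = I*√3543518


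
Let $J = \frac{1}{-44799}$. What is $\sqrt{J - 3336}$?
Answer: $\frac{i \sqrt{6695186582535}}{44799} \approx 57.758 i$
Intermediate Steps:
$J = - \frac{1}{44799} \approx -2.2322 \cdot 10^{-5}$
$\sqrt{J - 3336} = \sqrt{- \frac{1}{44799} - 3336} = \sqrt{- \frac{149449465}{44799}} = \frac{i \sqrt{6695186582535}}{44799}$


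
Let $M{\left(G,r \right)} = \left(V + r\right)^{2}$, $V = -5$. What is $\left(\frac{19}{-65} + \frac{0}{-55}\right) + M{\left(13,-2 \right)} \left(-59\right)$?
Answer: $- \frac{187934}{65} \approx -2891.3$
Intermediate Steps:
$M{\left(G,r \right)} = \left(-5 + r\right)^{2}$
$\left(\frac{19}{-65} + \frac{0}{-55}\right) + M{\left(13,-2 \right)} \left(-59\right) = \left(\frac{19}{-65} + \frac{0}{-55}\right) + \left(-5 - 2\right)^{2} \left(-59\right) = \left(19 \left(- \frac{1}{65}\right) + 0 \left(- \frac{1}{55}\right)\right) + \left(-7\right)^{2} \left(-59\right) = \left(- \frac{19}{65} + 0\right) + 49 \left(-59\right) = - \frac{19}{65} - 2891 = - \frac{187934}{65}$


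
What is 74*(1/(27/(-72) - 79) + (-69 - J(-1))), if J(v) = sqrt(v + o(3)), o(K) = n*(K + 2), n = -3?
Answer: -3242902/635 - 296*I ≈ -5106.9 - 296.0*I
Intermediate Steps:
o(K) = -6 - 3*K (o(K) = -3*(K + 2) = -3*(2 + K) = -6 - 3*K)
J(v) = sqrt(-15 + v) (J(v) = sqrt(v + (-6 - 3*3)) = sqrt(v + (-6 - 9)) = sqrt(v - 15) = sqrt(-15 + v))
74*(1/(27/(-72) - 79) + (-69 - J(-1))) = 74*(1/(27/(-72) - 79) + (-69 - sqrt(-15 - 1))) = 74*(1/(27*(-1/72) - 79) + (-69 - sqrt(-16))) = 74*(1/(-3/8 - 79) + (-69 - 4*I)) = 74*(1/(-635/8) + (-69 - 4*I)) = 74*(-8/635 + (-69 - 4*I)) = 74*(-43823/635 - 4*I) = -3242902/635 - 296*I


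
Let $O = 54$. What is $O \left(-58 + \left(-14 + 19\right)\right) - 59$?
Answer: $-2921$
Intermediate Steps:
$O \left(-58 + \left(-14 + 19\right)\right) - 59 = 54 \left(-58 + \left(-14 + 19\right)\right) - 59 = 54 \left(-58 + 5\right) - 59 = 54 \left(-53\right) - 59 = -2862 - 59 = -2921$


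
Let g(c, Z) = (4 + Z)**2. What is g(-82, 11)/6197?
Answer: 225/6197 ≈ 0.036308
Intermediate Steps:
g(-82, 11)/6197 = (4 + 11)**2/6197 = 15**2*(1/6197) = 225*(1/6197) = 225/6197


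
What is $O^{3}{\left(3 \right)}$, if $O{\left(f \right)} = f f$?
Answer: $729$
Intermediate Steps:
$O{\left(f \right)} = f^{2}$
$O^{3}{\left(3 \right)} = \left(3^{2}\right)^{3} = 9^{3} = 729$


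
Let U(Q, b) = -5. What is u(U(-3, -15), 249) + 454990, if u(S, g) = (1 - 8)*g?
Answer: 453247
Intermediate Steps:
u(S, g) = -7*g
u(U(-3, -15), 249) + 454990 = -7*249 + 454990 = -1743 + 454990 = 453247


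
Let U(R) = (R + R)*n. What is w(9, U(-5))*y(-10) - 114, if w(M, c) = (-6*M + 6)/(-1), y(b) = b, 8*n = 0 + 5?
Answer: -594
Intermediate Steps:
n = 5/8 (n = (0 + 5)/8 = (⅛)*5 = 5/8 ≈ 0.62500)
U(R) = 5*R/4 (U(R) = (R + R)*(5/8) = (2*R)*(5/8) = 5*R/4)
w(M, c) = -6 + 6*M (w(M, c) = (6 - 6*M)*(-1) = -6 + 6*M)
w(9, U(-5))*y(-10) - 114 = (-6 + 6*9)*(-10) - 114 = (-6 + 54)*(-10) - 114 = 48*(-10) - 114 = -480 - 114 = -594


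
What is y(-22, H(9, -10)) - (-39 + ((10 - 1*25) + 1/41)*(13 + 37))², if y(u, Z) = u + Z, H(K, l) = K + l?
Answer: -1043264064/1681 ≈ -6.2062e+5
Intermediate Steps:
y(u, Z) = Z + u
y(-22, H(9, -10)) - (-39 + ((10 - 1*25) + 1/41)*(13 + 37))² = ((9 - 10) - 22) - (-39 + ((10 - 1*25) + 1/41)*(13 + 37))² = (-1 - 22) - (-39 + ((10 - 25) + 1/41)*50)² = -23 - (-39 + (-15 + 1/41)*50)² = -23 - (-39 - 614/41*50)² = -23 - (-39 - 30700/41)² = -23 - (-32299/41)² = -23 - 1*1043225401/1681 = -23 - 1043225401/1681 = -1043264064/1681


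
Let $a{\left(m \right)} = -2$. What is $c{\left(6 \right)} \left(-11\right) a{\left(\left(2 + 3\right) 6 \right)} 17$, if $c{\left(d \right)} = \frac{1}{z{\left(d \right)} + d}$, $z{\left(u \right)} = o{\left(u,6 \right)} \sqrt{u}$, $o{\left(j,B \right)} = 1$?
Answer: $\frac{374}{5} - \frac{187 \sqrt{6}}{15} \approx 44.263$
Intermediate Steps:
$z{\left(u \right)} = \sqrt{u}$ ($z{\left(u \right)} = 1 \sqrt{u} = \sqrt{u}$)
$c{\left(d \right)} = \frac{1}{d + \sqrt{d}}$ ($c{\left(d \right)} = \frac{1}{\sqrt{d} + d} = \frac{1}{d + \sqrt{d}}$)
$c{\left(6 \right)} \left(-11\right) a{\left(\left(2 + 3\right) 6 \right)} 17 = \frac{1}{6 + \sqrt{6}} \left(-11\right) \left(-2\right) 17 = - \frac{11}{6 + \sqrt{6}} \left(-2\right) 17 = \frac{22}{6 + \sqrt{6}} \cdot 17 = \frac{374}{6 + \sqrt{6}}$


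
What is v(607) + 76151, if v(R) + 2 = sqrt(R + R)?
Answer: 76149 + sqrt(1214) ≈ 76184.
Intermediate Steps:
v(R) = -2 + sqrt(2)*sqrt(R) (v(R) = -2 + sqrt(R + R) = -2 + sqrt(2*R) = -2 + sqrt(2)*sqrt(R))
v(607) + 76151 = (-2 + sqrt(2)*sqrt(607)) + 76151 = (-2 + sqrt(1214)) + 76151 = 76149 + sqrt(1214)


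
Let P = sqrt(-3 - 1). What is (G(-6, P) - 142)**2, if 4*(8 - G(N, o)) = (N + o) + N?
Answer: (262 + I)**2/4 ≈ 17161.0 + 131.0*I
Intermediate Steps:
P = 2*I (P = sqrt(-4) = 2*I ≈ 2.0*I)
G(N, o) = 8 - N/2 - o/4 (G(N, o) = 8 - ((N + o) + N)/4 = 8 - (o + 2*N)/4 = 8 + (-N/2 - o/4) = 8 - N/2 - o/4)
(G(-6, P) - 142)**2 = ((8 - 1/2*(-6) - I/2) - 142)**2 = ((8 + 3 - I/2) - 142)**2 = ((11 - I/2) - 142)**2 = (-131 - I/2)**2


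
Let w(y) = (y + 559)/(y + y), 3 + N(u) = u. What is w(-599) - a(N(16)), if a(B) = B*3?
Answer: -23341/599 ≈ -38.967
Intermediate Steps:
N(u) = -3 + u
w(y) = (559 + y)/(2*y) (w(y) = (559 + y)/((2*y)) = (559 + y)*(1/(2*y)) = (559 + y)/(2*y))
a(B) = 3*B
w(-599) - a(N(16)) = (1/2)*(559 - 599)/(-599) - 3*(-3 + 16) = (1/2)*(-1/599)*(-40) - 3*13 = 20/599 - 1*39 = 20/599 - 39 = -23341/599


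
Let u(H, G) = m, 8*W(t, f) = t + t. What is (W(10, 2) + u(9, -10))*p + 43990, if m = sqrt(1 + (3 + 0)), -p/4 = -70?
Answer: 45250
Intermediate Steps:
p = 280 (p = -4*(-70) = 280)
W(t, f) = t/4 (W(t, f) = (t + t)/8 = (2*t)/8 = t/4)
m = 2 (m = sqrt(1 + 3) = sqrt(4) = 2)
u(H, G) = 2
(W(10, 2) + u(9, -10))*p + 43990 = ((1/4)*10 + 2)*280 + 43990 = (5/2 + 2)*280 + 43990 = (9/2)*280 + 43990 = 1260 + 43990 = 45250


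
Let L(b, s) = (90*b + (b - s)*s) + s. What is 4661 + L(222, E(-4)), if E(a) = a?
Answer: 23733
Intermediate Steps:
L(b, s) = s + 90*b + s*(b - s) (L(b, s) = (90*b + s*(b - s)) + s = s + 90*b + s*(b - s))
4661 + L(222, E(-4)) = 4661 + (-4 - 1*(-4)² + 90*222 + 222*(-4)) = 4661 + (-4 - 1*16 + 19980 - 888) = 4661 + (-4 - 16 + 19980 - 888) = 4661 + 19072 = 23733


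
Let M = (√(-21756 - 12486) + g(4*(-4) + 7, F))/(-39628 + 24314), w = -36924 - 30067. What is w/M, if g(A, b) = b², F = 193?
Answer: 38213755581326/1387522243 - 1025900174*I*√34242/1387522243 ≈ 27541.0 - 136.82*I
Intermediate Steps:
w = -66991
M = -37249/15314 - I*√34242/15314 (M = (√(-21756 - 12486) + 193²)/(-39628 + 24314) = (√(-34242) + 37249)/(-15314) = (I*√34242 + 37249)*(-1/15314) = (37249 + I*√34242)*(-1/15314) = -37249/15314 - I*√34242/15314 ≈ -2.4324 - 0.012083*I)
w/M = -66991/(-37249/15314 - I*√34242/15314)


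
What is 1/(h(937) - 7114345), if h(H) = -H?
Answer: -1/7115282 ≈ -1.4054e-7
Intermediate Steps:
1/(h(937) - 7114345) = 1/(-1*937 - 7114345) = 1/(-937 - 7114345) = 1/(-7115282) = -1/7115282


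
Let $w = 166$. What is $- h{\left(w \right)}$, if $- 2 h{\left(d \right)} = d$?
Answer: $83$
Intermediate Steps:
$h{\left(d \right)} = - \frac{d}{2}$
$- h{\left(w \right)} = - \frac{\left(-1\right) 166}{2} = \left(-1\right) \left(-83\right) = 83$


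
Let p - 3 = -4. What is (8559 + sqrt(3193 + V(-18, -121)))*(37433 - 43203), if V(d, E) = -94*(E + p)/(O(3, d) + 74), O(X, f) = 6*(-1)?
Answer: -49385430 - 11540*sqrt(242879)/17 ≈ -4.9720e+7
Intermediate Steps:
p = -1 (p = 3 - 4 = -1)
O(X, f) = -6
V(d, E) = 47/34 - 47*E/34 (V(d, E) = -94*(E - 1)/(-6 + 74) = -(-47/34 + 47*E/34) = -94*(-1/68 + E/68) = 47/34 - 47*E/34)
(8559 + sqrt(3193 + V(-18, -121)))*(37433 - 43203) = (8559 + sqrt(3193 + (47/34 - 47/34*(-121))))*(37433 - 43203) = (8559 + sqrt(3193 + (47/34 + 5687/34)))*(-5770) = (8559 + sqrt(3193 + 2867/17))*(-5770) = (8559 + sqrt(57148/17))*(-5770) = (8559 + 2*sqrt(242879)/17)*(-5770) = -49385430 - 11540*sqrt(242879)/17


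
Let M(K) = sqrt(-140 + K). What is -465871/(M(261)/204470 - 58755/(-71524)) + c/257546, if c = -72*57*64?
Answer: -438674780306310189316/773566557249811 ≈ -5.6708e+5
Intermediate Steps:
c = -262656 (c = -4104*64 = -262656)
-465871/(M(261)/204470 - 58755/(-71524)) + c/257546 = -465871/(sqrt(-140 + 261)/204470 - 58755/(-71524)) - 262656/257546 = -465871/(sqrt(121)*(1/204470) - 58755*(-1/71524)) - 262656*1/257546 = -465871/(11*(1/204470) + 58755/71524) - 131328/128773 = -465871/(11/204470 + 58755/71524) - 131328/128773 = -465871/6007210807/7312256140 - 131328/128773 = -465871*7312256140/6007210807 - 131328/128773 = -3406568080197940/6007210807 - 131328/128773 = -438674780306310189316/773566557249811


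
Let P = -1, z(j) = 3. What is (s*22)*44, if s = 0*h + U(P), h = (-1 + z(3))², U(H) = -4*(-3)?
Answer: 11616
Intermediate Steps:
U(H) = 12
h = 4 (h = (-1 + 3)² = 2² = 4)
s = 12 (s = 0*4 + 12 = 0 + 12 = 12)
(s*22)*44 = (12*22)*44 = 264*44 = 11616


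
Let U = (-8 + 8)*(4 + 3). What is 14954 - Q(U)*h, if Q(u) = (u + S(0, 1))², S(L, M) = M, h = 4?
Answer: 14950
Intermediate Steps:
U = 0 (U = 0*7 = 0)
Q(u) = (1 + u)² (Q(u) = (u + 1)² = (1 + u)²)
14954 - Q(U)*h = 14954 - (1 + 0)²*4 = 14954 - 1²*4 = 14954 - 4 = 14950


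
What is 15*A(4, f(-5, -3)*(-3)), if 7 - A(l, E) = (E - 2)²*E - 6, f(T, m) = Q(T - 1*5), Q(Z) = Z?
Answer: -352605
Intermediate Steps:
f(T, m) = -5 + T (f(T, m) = T - 1*5 = T - 5 = -5 + T)
A(l, E) = 13 - E*(-2 + E)² (A(l, E) = 7 - ((E - 2)²*E - 6) = 7 - ((-2 + E)²*E - 6) = 7 - (E*(-2 + E)² - 6) = 7 - (-6 + E*(-2 + E)²) = 7 + (6 - E*(-2 + E)²) = 13 - E*(-2 + E)²)
15*A(4, f(-5, -3)*(-3)) = 15*(13 - (-5 - 5)*(-3)*(-2 + (-5 - 5)*(-3))²) = 15*(13 - (-10*(-3))*(-2 - 10*(-3))²) = 15*(13 - 1*30*(-2 + 30)²) = 15*(13 - 1*30*28²) = 15*(13 - 1*30*784) = 15*(13 - 23520) = 15*(-23507) = -352605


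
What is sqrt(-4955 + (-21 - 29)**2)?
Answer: I*sqrt(2455) ≈ 49.548*I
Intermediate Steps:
sqrt(-4955 + (-21 - 29)**2) = sqrt(-4955 + (-50)**2) = sqrt(-4955 + 2500) = sqrt(-2455) = I*sqrt(2455)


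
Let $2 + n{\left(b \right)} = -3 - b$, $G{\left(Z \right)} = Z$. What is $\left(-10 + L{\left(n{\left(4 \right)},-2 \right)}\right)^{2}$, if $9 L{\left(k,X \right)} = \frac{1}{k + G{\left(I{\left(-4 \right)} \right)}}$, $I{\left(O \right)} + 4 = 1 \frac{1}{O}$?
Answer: $\frac{22791076}{227529} \approx 100.17$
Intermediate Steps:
$I{\left(O \right)} = -4 + \frac{1}{O}$ ($I{\left(O \right)} = -4 + 1 \frac{1}{O} = -4 + \frac{1}{O}$)
$n{\left(b \right)} = -5 - b$ ($n{\left(b \right)} = -2 - \left(3 + b\right) = -5 - b$)
$L{\left(k,X \right)} = \frac{1}{9 \left(- \frac{17}{4} + k\right)}$ ($L{\left(k,X \right)} = \frac{1}{9 \left(k - \left(4 - \frac{1}{-4}\right)\right)} = \frac{1}{9 \left(k - \frac{17}{4}\right)} = \frac{1}{9 \left(- \frac{17}{4} + k\right)}$)
$\left(-10 + L{\left(n{\left(4 \right)},-2 \right)}\right)^{2} = \left(-10 + \frac{4}{9 \left(-17 + 4 \left(-5 - 4\right)\right)}\right)^{2} = \left(-10 + \frac{4}{9 \left(-17 + 4 \left(-9\right)\right)}\right)^{2} = \left(-10 + \frac{4}{9 \left(-17 - 36\right)}\right)^{2} = \left(-10 + \frac{4}{9 \left(-53\right)}\right)^{2} = \left(-10 + \frac{4}{9} \left(- \frac{1}{53}\right)\right)^{2} = \left(-10 - \frac{4}{477}\right)^{2} = \left(- \frac{4774}{477}\right)^{2} = \frac{22791076}{227529}$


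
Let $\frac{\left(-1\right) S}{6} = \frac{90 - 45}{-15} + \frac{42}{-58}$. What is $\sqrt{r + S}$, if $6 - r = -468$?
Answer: $\frac{\sqrt{417426}}{29} \approx 22.279$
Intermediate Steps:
$r = 474$ ($r = 6 - -468 = 6 + 468 = 474$)
$S = \frac{648}{29}$ ($S = - 6 \left(\frac{90 - 45}{-15} + \frac{42}{-58}\right) = - 6 \left(\left(90 - 45\right) \left(- \frac{1}{15}\right) + 42 \left(- \frac{1}{58}\right)\right) = - 6 \left(45 \left(- \frac{1}{15}\right) - \frac{21}{29}\right) = - 6 \left(-3 - \frac{21}{29}\right) = \left(-6\right) \left(- \frac{108}{29}\right) = \frac{648}{29} \approx 22.345$)
$\sqrt{r + S} = \sqrt{474 + \frac{648}{29}} = \sqrt{\frac{14394}{29}} = \frac{\sqrt{417426}}{29}$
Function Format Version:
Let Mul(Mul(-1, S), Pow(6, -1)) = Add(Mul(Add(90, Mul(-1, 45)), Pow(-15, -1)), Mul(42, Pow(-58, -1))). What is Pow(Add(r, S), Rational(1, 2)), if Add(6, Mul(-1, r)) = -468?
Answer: Mul(Rational(1, 29), Pow(417426, Rational(1, 2))) ≈ 22.279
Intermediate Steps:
r = 474 (r = Add(6, Mul(-1, -468)) = Add(6, 468) = 474)
S = Rational(648, 29) (S = Mul(-6, Add(Mul(Add(90, Mul(-1, 45)), Pow(-15, -1)), Mul(42, Pow(-58, -1)))) = Mul(-6, Add(Mul(Add(90, -45), Rational(-1, 15)), Mul(42, Rational(-1, 58)))) = Mul(-6, Add(Mul(45, Rational(-1, 15)), Rational(-21, 29))) = Mul(-6, Add(-3, Rational(-21, 29))) = Mul(-6, Rational(-108, 29)) = Rational(648, 29) ≈ 22.345)
Pow(Add(r, S), Rational(1, 2)) = Pow(Add(474, Rational(648, 29)), Rational(1, 2)) = Pow(Rational(14394, 29), Rational(1, 2)) = Mul(Rational(1, 29), Pow(417426, Rational(1, 2)))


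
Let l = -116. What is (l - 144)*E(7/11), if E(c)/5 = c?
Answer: -9100/11 ≈ -827.27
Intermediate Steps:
E(c) = 5*c
(l - 144)*E(7/11) = (-116 - 144)*(5*(7/11)) = -1300*7*(1/11) = -1300*7/11 = -260*35/11 = -9100/11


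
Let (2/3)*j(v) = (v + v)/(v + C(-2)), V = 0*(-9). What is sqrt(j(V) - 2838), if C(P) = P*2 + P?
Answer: I*sqrt(2838) ≈ 53.273*I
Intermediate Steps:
C(P) = 3*P (C(P) = 2*P + P = 3*P)
V = 0
j(v) = 3*v/(-6 + v) (j(v) = 3*((v + v)/(v + 3*(-2)))/2 = 3*((2*v)/(v - 6))/2 = 3*((2*v)/(-6 + v))/2 = 3*(2*v/(-6 + v))/2 = 3*v/(-6 + v))
sqrt(j(V) - 2838) = sqrt(3*0/(-6 + 0) - 2838) = sqrt(3*0/(-6) - 2838) = sqrt(3*0*(-1/6) - 2838) = sqrt(0 - 2838) = sqrt(-2838) = I*sqrt(2838)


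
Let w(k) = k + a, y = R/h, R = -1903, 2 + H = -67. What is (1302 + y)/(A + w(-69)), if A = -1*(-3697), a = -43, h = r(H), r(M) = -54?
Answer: 72211/193590 ≈ 0.37301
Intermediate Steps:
H = -69 (H = -2 - 67 = -69)
h = -54
y = 1903/54 (y = -1903/(-54) = -1903*(-1/54) = 1903/54 ≈ 35.241)
A = 3697
w(k) = -43 + k (w(k) = k - 43 = -43 + k)
(1302 + y)/(A + w(-69)) = (1302 + 1903/54)/(3697 + (-43 - 69)) = 72211/(54*(3697 - 112)) = (72211/54)/3585 = (72211/54)*(1/3585) = 72211/193590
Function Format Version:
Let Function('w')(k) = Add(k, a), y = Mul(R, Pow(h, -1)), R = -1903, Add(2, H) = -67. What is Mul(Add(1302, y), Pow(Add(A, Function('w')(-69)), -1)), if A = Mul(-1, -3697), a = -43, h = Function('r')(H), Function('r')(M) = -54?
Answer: Rational(72211, 193590) ≈ 0.37301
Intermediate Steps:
H = -69 (H = Add(-2, -67) = -69)
h = -54
y = Rational(1903, 54) (y = Mul(-1903, Pow(-54, -1)) = Mul(-1903, Rational(-1, 54)) = Rational(1903, 54) ≈ 35.241)
A = 3697
Function('w')(k) = Add(-43, k) (Function('w')(k) = Add(k, -43) = Add(-43, k))
Mul(Add(1302, y), Pow(Add(A, Function('w')(-69)), -1)) = Mul(Add(1302, Rational(1903, 54)), Pow(Add(3697, Add(-43, -69)), -1)) = Mul(Rational(72211, 54), Pow(Add(3697, -112), -1)) = Mul(Rational(72211, 54), Pow(3585, -1)) = Mul(Rational(72211, 54), Rational(1, 3585)) = Rational(72211, 193590)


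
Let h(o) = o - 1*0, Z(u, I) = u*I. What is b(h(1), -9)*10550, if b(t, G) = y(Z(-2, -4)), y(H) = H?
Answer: 84400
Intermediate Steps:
Z(u, I) = I*u
h(o) = o (h(o) = o + 0 = o)
b(t, G) = 8 (b(t, G) = -4*(-2) = 8)
b(h(1), -9)*10550 = 8*10550 = 84400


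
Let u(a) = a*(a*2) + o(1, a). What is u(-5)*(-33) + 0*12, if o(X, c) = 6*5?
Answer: -2640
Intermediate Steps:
o(X, c) = 30
u(a) = 30 + 2*a**2 (u(a) = a*(a*2) + 30 = a*(2*a) + 30 = 2*a**2 + 30 = 30 + 2*a**2)
u(-5)*(-33) + 0*12 = (30 + 2*(-5)**2)*(-33) + 0*12 = (30 + 2*25)*(-33) + 0 = (30 + 50)*(-33) + 0 = 80*(-33) + 0 = -2640 + 0 = -2640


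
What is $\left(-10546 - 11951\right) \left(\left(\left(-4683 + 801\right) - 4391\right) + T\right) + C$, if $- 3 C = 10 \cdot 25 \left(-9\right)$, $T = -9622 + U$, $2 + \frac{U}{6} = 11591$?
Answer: $-1161721833$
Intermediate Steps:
$U = 69534$ ($U = -12 + 6 \cdot 11591 = -12 + 69546 = 69534$)
$T = 59912$ ($T = -9622 + 69534 = 59912$)
$C = 750$ ($C = - \frac{10 \cdot 25 \left(-9\right)}{3} = - \frac{250 \left(-9\right)}{3} = \left(- \frac{1}{3}\right) \left(-2250\right) = 750$)
$\left(-10546 - 11951\right) \left(\left(\left(-4683 + 801\right) - 4391\right) + T\right) + C = \left(-10546 - 11951\right) \left(\left(\left(-4683 + 801\right) - 4391\right) + 59912\right) + 750 = \left(-10546 - 11951\right) \left(\left(-3882 - 4391\right) + 59912\right) + 750 = \left(-10546 - 11951\right) \left(-8273 + 59912\right) + 750 = \left(-22497\right) 51639 + 750 = -1161722583 + 750 = -1161721833$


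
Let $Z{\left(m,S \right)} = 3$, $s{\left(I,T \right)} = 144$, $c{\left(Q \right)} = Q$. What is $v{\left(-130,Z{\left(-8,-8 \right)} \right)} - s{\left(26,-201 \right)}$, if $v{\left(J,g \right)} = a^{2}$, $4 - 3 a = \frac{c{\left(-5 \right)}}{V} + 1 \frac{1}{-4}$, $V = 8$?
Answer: $- \frac{9047}{64} \approx -141.36$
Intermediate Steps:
$a = \frac{13}{8}$ ($a = \frac{4}{3} - \frac{- \frac{5}{8} + 1 \frac{1}{-4}}{3} = \frac{4}{3} - \frac{\left(-5\right) \frac{1}{8} + 1 \left(- \frac{1}{4}\right)}{3} = \frac{4}{3} - \frac{- \frac{5}{8} - \frac{1}{4}}{3} = \frac{4}{3} - - \frac{7}{24} = \frac{4}{3} + \frac{7}{24} = \frac{13}{8} \approx 1.625$)
$v{\left(J,g \right)} = \frac{169}{64}$ ($v{\left(J,g \right)} = \left(\frac{13}{8}\right)^{2} = \frac{169}{64}$)
$v{\left(-130,Z{\left(-8,-8 \right)} \right)} - s{\left(26,-201 \right)} = \frac{169}{64} - 144 = - \frac{9047}{64}$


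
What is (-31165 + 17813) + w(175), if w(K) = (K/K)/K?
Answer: -2336599/175 ≈ -13352.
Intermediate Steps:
w(K) = 1/K
(-31165 + 17813) + w(175) = (-31165 + 17813) + 1/175 = -13352 + 1/175 = -2336599/175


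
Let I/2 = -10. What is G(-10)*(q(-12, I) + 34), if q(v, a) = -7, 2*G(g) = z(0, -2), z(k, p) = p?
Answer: -27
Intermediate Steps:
I = -20 (I = 2*(-10) = -20)
G(g) = -1 (G(g) = (½)*(-2) = -1)
G(-10)*(q(-12, I) + 34) = -(-7 + 34) = -1*27 = -27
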